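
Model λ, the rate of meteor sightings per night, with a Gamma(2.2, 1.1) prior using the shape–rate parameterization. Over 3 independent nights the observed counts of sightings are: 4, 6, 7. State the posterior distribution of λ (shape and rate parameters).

Posterior: Gamma(shape=19.2, rate=4.1)

The Poisson likelihood adds the total count to the shape and the number of exposure periods to the rate. Here ∑xᵢ = 17 and n = 3, so shape 2.2→19.2 and rate 1.1→4.1.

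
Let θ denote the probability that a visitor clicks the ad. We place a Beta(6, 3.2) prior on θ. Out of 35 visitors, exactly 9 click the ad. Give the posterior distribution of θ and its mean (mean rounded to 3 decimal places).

Observing 9 successes and 26 failures updates Beta(6, 3.2) by adding the success and failure counts to the two shape parameters: α = 6+9 = 15, β = 3.2+26 = 29.2.
Posterior mean = α/(α+β) = 15/44.2 = 0.339.

Posterior: Beta(15, 29.2); mean ≈ 0.339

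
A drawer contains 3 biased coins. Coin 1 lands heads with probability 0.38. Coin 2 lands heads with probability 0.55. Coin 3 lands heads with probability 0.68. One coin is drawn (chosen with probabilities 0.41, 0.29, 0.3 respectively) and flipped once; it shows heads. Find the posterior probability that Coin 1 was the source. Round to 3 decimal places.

Posterior probability ≈ 0.300

Tabulate prior·likelihood by source: [1] prior 0.41, lik 0.38, product 0.1558; [2] prior 0.29, lik 0.55, product 0.1595; [3] prior 0.3, lik 0.68, product 0.2040.
Normalizing constant = 0.51930; the posterior for Coin 1 is its product over the sum, 0.1558/0.51930 = 0.300.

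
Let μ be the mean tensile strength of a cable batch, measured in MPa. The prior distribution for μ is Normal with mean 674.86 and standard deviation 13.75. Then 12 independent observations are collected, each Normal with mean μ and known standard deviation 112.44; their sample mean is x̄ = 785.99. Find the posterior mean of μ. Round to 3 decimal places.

Posterior mean ≈ 691.768

With known σ, the Normal prior is conjugate. Weight on the data is w = (n/σ²)/(n/σ² + 1/τ₀²) = 0.00094916/(0.00094916+0.00528926) = 0.15215.
Posterior mean = w·x̄ + (1−w)·μ₀ = 0.15215·785.99 + 0.84785·674.86 = 691.768.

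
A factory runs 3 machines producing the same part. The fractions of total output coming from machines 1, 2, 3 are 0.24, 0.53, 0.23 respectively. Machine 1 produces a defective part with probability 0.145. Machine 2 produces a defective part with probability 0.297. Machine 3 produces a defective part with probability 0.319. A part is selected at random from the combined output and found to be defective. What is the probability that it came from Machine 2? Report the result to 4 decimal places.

Tabulate prior·likelihood by source: [1] prior 0.24, lik 0.145, product 0.03480; [2] prior 0.53, lik 0.297, product 0.1574; [3] prior 0.23, lik 0.319, product 0.07337.
Normalizing constant = 0.26558; the posterior for Machine 2 is its product over the sum, 0.1574/0.26558 = 0.5927.

Posterior probability ≈ 0.5927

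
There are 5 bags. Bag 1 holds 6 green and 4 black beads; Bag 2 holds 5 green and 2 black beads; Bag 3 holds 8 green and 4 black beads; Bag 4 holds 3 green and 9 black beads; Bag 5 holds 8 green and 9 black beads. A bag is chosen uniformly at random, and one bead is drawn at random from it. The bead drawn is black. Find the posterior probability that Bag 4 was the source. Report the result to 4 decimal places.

Tabulate prior·likelihood by source: [1] prior 0.2, lik 0.4, product 0.08000; [2] prior 0.2, lik 0.2857, product 0.05714; [3] prior 0.2, lik 0.3333, product 0.06667; [4] prior 0.2, lik 0.75, product 0.1500; [5] prior 0.2, lik 0.5294, product 0.1059.
Normalizing constant = 0.45969; the posterior for Bag 4 is its product over the sum, 0.1500/0.45969 = 0.3263.

Posterior probability ≈ 0.3263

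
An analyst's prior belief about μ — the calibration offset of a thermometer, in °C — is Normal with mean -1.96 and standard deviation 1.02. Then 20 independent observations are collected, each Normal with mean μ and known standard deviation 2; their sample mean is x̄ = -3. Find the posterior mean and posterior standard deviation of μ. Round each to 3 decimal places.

With known σ, the Normal prior is conjugate. Weight on the data is w = (n/σ²)/(n/σ² + 1/τ₀²) = 5.00000/(5.00000+0.961169) = 0.83876.
Posterior mean = w·x̄ + (1−w)·μ₀ = 0.83876·-3 + 0.16124·-1.96 = -2.832. Posterior variance = 1/(5.00000+0.961169) = 0.167752, so SD = 0.410.

Posterior mean ≈ -2.832; posterior SD ≈ 0.410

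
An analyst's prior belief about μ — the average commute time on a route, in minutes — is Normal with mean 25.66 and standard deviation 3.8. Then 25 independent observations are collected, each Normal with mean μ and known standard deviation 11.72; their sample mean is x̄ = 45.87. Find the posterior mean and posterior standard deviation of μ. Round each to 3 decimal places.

Prior precision 1/τ₀² = 1/3.8² = 0.0692521; data precision n/σ² = 25/11.72² = 0.182006.
Posterior precision = 0.0692521 + 0.182006 = 0.251258, giving posterior SD = 1/√0.251258 = 1.995.
Posterior mean = (0.0692521·25.66 + 0.182006·45.87) / 0.251258 = 40.300.

Posterior mean ≈ 40.300; posterior SD ≈ 1.995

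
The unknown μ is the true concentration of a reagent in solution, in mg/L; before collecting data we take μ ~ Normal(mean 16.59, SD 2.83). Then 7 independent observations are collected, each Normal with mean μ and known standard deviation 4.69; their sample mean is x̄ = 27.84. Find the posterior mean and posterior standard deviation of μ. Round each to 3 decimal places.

With known σ, the Normal prior is conjugate. Weight on the data is w = (n/σ²)/(n/σ² + 1/τ₀²) = 0.318238/(0.318238+0.124861) = 0.71821.
Posterior mean = w·x̄ + (1−w)·μ₀ = 0.71821·27.84 + 0.28179·16.59 = 24.670. Posterior variance = 1/(0.318238+0.124861) = 2.25683, so SD = 1.502.

Posterior mean ≈ 24.670; posterior SD ≈ 1.502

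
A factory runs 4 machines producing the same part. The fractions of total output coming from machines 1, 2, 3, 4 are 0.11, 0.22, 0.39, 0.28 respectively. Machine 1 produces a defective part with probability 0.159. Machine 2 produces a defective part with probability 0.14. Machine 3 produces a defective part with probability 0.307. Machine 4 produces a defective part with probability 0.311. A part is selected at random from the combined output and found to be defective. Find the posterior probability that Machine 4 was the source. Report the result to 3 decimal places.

Posterior probability ≈ 0.341

P(defective|M1) = 0.159; P(defective|M2) = 0.14; P(defective|M3) = 0.307; P(defective|M4) = 0.311.
Prior × likelihood for each source: 0.11·0.159=0.01749, 0.22·0.14=0.03080, 0.39·0.307=0.1197, 0.28·0.311=0.08708. Summing gives P(defective) = 0.25510.
P(Machine 4 | defective) = 0.08708 / 0.25510 = 0.341.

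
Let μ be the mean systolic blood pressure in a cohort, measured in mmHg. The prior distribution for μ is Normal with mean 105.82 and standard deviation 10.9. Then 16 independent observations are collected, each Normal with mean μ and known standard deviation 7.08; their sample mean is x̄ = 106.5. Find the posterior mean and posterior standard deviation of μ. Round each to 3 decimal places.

Prior precision 1/τ₀² = 1/10.9² = 0.00841680; data precision n/σ² = 16/7.08² = 0.319193.
Posterior precision = 0.00841680 + 0.319193 = 0.327610, giving posterior SD = 1/√0.327610 = 1.747.
Posterior mean = (0.00841680·105.82 + 0.319193·106.5) / 0.327610 = 106.483.

Posterior mean ≈ 106.483; posterior SD ≈ 1.747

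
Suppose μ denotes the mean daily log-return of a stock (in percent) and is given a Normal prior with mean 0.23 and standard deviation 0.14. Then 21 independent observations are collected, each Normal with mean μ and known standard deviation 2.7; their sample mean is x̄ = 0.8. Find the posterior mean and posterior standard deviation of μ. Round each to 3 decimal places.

Prior precision 1/τ₀² = 1/0.14² = 51.0204; data precision n/σ² = 21/2.7² = 2.88066.
Posterior precision = 51.0204 + 2.88066 = 53.9011, giving posterior SD = 1/√53.9011 = 0.136.
Posterior mean = (51.0204·0.23 + 2.88066·0.8) / 53.9011 = 0.260.

Posterior mean ≈ 0.260; posterior SD ≈ 0.136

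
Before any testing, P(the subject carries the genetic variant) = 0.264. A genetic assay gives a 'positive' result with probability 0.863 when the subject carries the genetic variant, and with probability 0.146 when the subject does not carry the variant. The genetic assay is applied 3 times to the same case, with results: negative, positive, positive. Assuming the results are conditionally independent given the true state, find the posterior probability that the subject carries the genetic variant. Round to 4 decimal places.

Posterior P(H) ≈ 0.6678

Let H be the event that the subject carries the genetic variant; start with P(H) = 0.264. P('positive'|H) = 0.863, P('positive'|¬H) = 0.146.
Update on result 1 ('negative'): P(H) ← 0.137·0.2640 / (0.137·0.2640 + 0.854·0.7360) = 0.036168/0.66471 = 0.0544.
Update on result 2 ('positive'): P(H) ← 0.863·0.0544 / (0.863·0.0544 + 0.146·0.9456) = 0.046957/0.18501 = 0.2538.
Update on result 3 ('positive'): P(H) ← 0.863·0.2538 / (0.863·0.2538 + 0.146·0.7462) = 0.21903/0.32798 = 0.6678.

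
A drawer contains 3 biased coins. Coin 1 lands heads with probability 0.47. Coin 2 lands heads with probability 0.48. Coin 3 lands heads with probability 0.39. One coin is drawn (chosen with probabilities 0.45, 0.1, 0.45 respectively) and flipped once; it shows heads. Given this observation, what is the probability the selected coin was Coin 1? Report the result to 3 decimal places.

P(heads|C1) = 0.47; P(heads|C2) = 0.48; P(heads|C3) = 0.39.
Prior × likelihood for each source: 0.45·0.47=0.2115, 0.1·0.48=0.04800, 0.45·0.39=0.1755. Summing gives P(heads) = 0.43500.
P(Coin 1 | heads) = 0.2115 / 0.43500 = 0.486.

Posterior probability ≈ 0.486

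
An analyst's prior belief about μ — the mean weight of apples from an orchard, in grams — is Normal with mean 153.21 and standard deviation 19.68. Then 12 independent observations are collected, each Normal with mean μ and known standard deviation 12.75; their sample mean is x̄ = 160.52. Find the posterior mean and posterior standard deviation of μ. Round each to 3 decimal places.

Prior precision 1/τ₀² = 1/19.68² = 0.00258196; data precision n/σ² = 12/12.75² = 0.0738178.
Posterior precision = 0.00258196 + 0.0738178 = 0.0763997, giving posterior SD = 1/√0.0763997 = 3.618.
Posterior mean = (0.00258196·153.21 + 0.0738178·160.52) / 0.0763997 = 160.273.

Posterior mean ≈ 160.273; posterior SD ≈ 3.618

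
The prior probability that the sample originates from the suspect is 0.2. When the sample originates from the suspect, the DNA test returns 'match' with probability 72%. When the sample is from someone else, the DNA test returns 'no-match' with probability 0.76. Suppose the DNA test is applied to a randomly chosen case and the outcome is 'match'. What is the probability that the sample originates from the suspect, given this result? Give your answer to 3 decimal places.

Write H for 'the sample originates from the suspect'. Prior odds H:¬H = 0.2/0.8 = 0.25000. For the 'match' outcome, the likelihood ratio is 0.72/0.24 = 3.0000.
Posterior odds = 0.25000 × 3.0000 = 0.75000, so P(H|E) = 0.75000/(1+0.75000) = 0.429.

P(H | E) ≈ 0.429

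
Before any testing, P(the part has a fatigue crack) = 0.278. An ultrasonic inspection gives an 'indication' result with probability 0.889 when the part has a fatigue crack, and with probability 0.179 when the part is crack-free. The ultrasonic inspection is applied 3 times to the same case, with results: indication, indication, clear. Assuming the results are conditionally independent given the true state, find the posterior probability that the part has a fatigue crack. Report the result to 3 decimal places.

With H the event that the part has a fatigue crack, the joint likelihood of the observed sequence is P(data|H) = 0.889·0.889·0.111 = 0.087726 and P(data|¬H) = 0.179·0.179·0.821 = 0.026306.
Bayes: P(H|data) = 0.278·0.087726 / (0.278·0.087726 + 0.722·0.026306) = 0.024388/0.043380 = 0.5622.

Posterior P(H) ≈ 0.562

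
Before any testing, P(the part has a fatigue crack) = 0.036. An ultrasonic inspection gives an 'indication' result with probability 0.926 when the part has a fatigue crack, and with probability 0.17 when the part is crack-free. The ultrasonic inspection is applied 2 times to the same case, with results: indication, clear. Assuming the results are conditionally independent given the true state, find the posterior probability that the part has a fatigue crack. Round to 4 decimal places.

Posterior P(H) ≈ 0.0178

With H the event that the part has a fatigue crack, the joint likelihood of the observed sequence is P(data|H) = 0.926·0.074 = 0.068524 and P(data|¬H) = 0.17·0.83 = 0.14110.
Bayes: P(H|data) = 0.036·0.068524 / (0.036·0.068524 + 0.964·0.14110) = 0.0024669/0.13849 = 0.0178.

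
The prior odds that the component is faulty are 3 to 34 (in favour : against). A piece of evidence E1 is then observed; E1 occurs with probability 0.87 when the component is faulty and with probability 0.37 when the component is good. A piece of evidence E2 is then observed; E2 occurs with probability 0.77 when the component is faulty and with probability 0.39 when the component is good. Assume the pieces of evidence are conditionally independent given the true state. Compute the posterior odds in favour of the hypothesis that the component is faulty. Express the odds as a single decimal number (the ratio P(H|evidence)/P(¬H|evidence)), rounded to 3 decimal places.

Prior odds = 3/34 = 0.088235.
Likelihood ratio for E1 = 0.87/0.37 = 2.3514.
Likelihood ratio for E2 = 0.77/0.39 = 1.9744.
Posterior odds = prior odds × LR₁ × LR₂ = 0.40962.

Posterior odds ≈ 0.410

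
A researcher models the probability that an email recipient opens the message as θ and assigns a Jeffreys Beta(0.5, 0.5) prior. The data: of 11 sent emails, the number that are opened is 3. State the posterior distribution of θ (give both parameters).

The binomial likelihood is conjugate to the Beta prior: with 3 successes and 8 failures, the posterior is Beta(0.5+3, 0.5+8) = Beta(3.5, 8.5).

Posterior: Beta(3.5, 8.5)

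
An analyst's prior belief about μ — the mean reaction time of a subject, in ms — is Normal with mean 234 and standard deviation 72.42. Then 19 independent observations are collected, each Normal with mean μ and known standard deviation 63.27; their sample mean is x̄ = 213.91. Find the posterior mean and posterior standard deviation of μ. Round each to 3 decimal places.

Prior precision 1/τ₀² = 1/72.42² = 0.00019067; data precision n/σ² = 19/63.27² = 0.00474633.
Posterior precision = 0.00019067 + 0.00474633 = 0.00493700, giving posterior SD = 1/√0.00493700 = 14.232.
Posterior mean = (0.00019067·234 + 0.00474633·213.91) / 0.00493700 = 214.686.

Posterior mean ≈ 214.686; posterior SD ≈ 14.232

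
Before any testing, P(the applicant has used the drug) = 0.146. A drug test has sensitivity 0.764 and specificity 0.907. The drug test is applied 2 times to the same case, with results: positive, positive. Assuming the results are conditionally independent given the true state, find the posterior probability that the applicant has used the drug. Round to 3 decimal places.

Let H be the event that the applicant has used the drug; start with P(H) = 0.146. P('positive'|H) = 0.764, P('positive'|¬H) = 0.093.
Update on result 1 ('positive'): P(H) ← 0.764·0.1460 / (0.764·0.1460 + 0.093·0.8540) = 0.11154/0.19097 = 0.5841.
Update on result 2 ('positive'): P(H) ← 0.764·0.5841 / (0.764·0.5841 + 0.093·0.4159) = 0.44626/0.48493 = 0.9202.

Posterior P(H) ≈ 0.920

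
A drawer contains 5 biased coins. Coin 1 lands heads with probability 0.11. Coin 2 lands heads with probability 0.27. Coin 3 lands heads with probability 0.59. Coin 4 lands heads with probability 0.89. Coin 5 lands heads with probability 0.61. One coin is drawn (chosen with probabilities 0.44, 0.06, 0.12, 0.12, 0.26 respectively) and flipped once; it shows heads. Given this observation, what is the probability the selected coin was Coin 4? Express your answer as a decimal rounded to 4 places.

P(heads|C1) = 0.11; P(heads|C2) = 0.27; P(heads|C3) = 0.59; P(heads|C4) = 0.89; P(heads|C5) = 0.61.
Prior × likelihood for each source: 0.44·0.11=0.04840, 0.06·0.27=0.01620, 0.12·0.59=0.07080, 0.12·0.89=0.1068, 0.26·0.61=0.1586. Summing gives P(heads) = 0.40080.
P(Coin 4 | heads) = 0.1068 / 0.40080 = 0.2665.

Posterior probability ≈ 0.2665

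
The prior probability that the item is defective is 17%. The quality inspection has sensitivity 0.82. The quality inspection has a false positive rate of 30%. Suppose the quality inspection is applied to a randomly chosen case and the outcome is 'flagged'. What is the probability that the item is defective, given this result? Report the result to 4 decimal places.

Let H be the event that the item is defective. P(H) = 0.17, so P(¬H) = 0.83. With E the 'flagged' result, P(E|H) = 0.82 and P(E|¬H) = 0.3.
P(E) = 0.82·0.17 + 0.3·0.83 = 0.13940 + 0.24900 = 0.38840.
By Bayes' theorem, P(H|E) = 0.13940 / 0.38840 = 0.3589.

P(H | E) ≈ 0.3589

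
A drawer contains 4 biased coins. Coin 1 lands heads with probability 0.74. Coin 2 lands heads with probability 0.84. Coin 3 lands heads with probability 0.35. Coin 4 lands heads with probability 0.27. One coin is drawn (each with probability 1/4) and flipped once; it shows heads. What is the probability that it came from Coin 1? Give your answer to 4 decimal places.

P(heads|C1) = 0.74; P(heads|C2) = 0.84; P(heads|C3) = 0.35; P(heads|C4) = 0.27.
Prior × likelihood for each source: 0.25·0.74=0.1850, 0.25·0.84=0.2100, 0.25·0.35=0.08750, 0.25·0.27=0.06750. Summing gives P(heads) = 0.55000.
P(Coin 1 | heads) = 0.1850 / 0.55000 = 0.3364.

Posterior probability ≈ 0.3364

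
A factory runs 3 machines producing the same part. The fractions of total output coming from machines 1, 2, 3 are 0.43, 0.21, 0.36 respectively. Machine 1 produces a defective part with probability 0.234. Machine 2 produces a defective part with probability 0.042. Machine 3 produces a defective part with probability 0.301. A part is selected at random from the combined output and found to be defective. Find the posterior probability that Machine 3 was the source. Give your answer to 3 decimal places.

Posterior probability ≈ 0.498

Tabulate prior·likelihood by source: [1] prior 0.43, lik 0.234, product 0.1006; [2] prior 0.21, lik 0.042, product 0.008820; [3] prior 0.36, lik 0.301, product 0.1084.
Normalizing constant = 0.21780; the posterior for Machine 3 is its product over the sum, 0.1084/0.21780 = 0.498.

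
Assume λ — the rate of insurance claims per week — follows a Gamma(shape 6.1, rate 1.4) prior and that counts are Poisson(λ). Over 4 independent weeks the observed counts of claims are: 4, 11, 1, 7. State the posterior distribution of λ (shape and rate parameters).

Posterior: Gamma(shape=29.1, rate=5.4)

The Poisson likelihood adds the total count to the shape and the number of exposure periods to the rate. Here ∑xᵢ = 23 and n = 4, so shape 6.1→29.1 and rate 1.4→5.4.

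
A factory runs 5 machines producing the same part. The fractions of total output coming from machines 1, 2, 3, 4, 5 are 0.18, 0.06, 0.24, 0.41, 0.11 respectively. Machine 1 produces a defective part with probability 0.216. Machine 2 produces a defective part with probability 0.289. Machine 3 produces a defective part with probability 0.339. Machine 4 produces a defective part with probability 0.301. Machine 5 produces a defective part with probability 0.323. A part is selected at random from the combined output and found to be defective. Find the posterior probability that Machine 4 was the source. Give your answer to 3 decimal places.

Tabulate prior·likelihood by source: [1] prior 0.18, lik 0.216, product 0.03888; [2] prior 0.06, lik 0.289, product 0.01734; [3] prior 0.24, lik 0.339, product 0.08136; [4] prior 0.41, lik 0.301, product 0.1234; [5] prior 0.11, lik 0.323, product 0.03553.
Normalizing constant = 0.29652; the posterior for Machine 4 is its product over the sum, 0.1234/0.29652 = 0.416.

Posterior probability ≈ 0.416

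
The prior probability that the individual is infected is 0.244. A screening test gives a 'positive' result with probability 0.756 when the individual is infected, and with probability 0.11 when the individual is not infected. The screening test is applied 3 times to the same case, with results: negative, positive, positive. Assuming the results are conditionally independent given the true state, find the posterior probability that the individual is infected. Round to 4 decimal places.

With H the event that the individual is infected, the joint likelihood of the observed sequence is P(data|H) = 0.244·0.756·0.756 = 0.13945 and P(data|¬H) = 0.89·0.11·0.11 = 0.010769.
Bayes: P(H|data) = 0.244·0.13945 / (0.244·0.13945 + 0.756·0.010769) = 0.034027/0.042168 = 0.8069.

Posterior P(H) ≈ 0.8069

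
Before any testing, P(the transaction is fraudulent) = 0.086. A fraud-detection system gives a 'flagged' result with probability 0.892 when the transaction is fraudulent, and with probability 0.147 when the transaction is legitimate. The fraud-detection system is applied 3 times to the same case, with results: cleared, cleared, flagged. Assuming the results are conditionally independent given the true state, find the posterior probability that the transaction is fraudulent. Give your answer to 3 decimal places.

Posterior P(H) ≈ 0.009

With H the event that the transaction is fraudulent, the joint likelihood of the observed sequence is P(data|H) = 0.108·0.108·0.892 = 0.010404 and P(data|¬H) = 0.853·0.853·0.147 = 0.10696.
Bayes: P(H|data) = 0.086·0.010404 / (0.086·0.010404 + 0.914·0.10696) = 0.00089477/0.098655 = 0.0091.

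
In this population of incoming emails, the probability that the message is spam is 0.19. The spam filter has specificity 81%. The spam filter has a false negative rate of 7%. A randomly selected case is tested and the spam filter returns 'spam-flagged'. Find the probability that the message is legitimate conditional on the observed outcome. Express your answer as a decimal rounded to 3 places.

Write H for 'the message is spam'. Prior odds H:¬H = 0.19/0.81 = 0.23457. For the 'spam-flagged' outcome, the likelihood ratio is 0.93/0.19 = 4.8947.
Posterior odds = 0.23457 × 4.8947 = 1.1481, so P(H|E) = 1.1481/(1+1.1481) = 0.534. Then P(¬H|E) = 1 − 0.534 = 0.466.

P(¬H | E) ≈ 0.466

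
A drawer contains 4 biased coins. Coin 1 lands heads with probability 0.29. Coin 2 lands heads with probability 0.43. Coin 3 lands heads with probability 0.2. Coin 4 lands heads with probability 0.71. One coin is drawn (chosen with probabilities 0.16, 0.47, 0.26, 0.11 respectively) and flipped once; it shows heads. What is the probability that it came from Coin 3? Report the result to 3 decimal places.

Tabulate prior·likelihood by source: [1] prior 0.16, lik 0.29, product 0.04640; [2] prior 0.47, lik 0.43, product 0.2021; [3] prior 0.26, lik 0.2, product 0.05200; [4] prior 0.11, lik 0.71, product 0.07810.
Normalizing constant = 0.37860; the posterior for Coin 3 is its product over the sum, 0.05200/0.37860 = 0.137.

Posterior probability ≈ 0.137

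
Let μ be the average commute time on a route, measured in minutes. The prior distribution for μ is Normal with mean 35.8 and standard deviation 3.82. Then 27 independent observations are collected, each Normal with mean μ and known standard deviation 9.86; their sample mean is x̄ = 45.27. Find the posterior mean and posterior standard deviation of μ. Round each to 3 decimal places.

Posterior mean ≈ 43.396; posterior SD ≈ 1.699

Prior precision 1/τ₀² = 1/3.82² = 0.0685288; data precision n/σ² = 27/9.86² = 0.277722.
Posterior precision = 0.0685288 + 0.277722 = 0.346251, giving posterior SD = 1/√0.346251 = 1.699.
Posterior mean = (0.0685288·35.8 + 0.277722·45.27) / 0.346251 = 43.396.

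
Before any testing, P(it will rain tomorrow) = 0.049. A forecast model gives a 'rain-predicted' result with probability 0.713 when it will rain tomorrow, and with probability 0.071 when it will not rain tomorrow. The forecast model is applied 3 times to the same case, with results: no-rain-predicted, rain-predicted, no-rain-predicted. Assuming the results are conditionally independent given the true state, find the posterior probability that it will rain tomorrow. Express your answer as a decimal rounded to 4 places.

Posterior P(H) ≈ 0.0471

With H the event that it will rain tomorrow, the joint likelihood of the observed sequence is P(data|H) = 0.287·0.713·0.287 = 0.058729 and P(data|¬H) = 0.929·0.071·0.929 = 0.061276.
Bayes: P(H|data) = 0.049·0.058729 / (0.049·0.058729 + 0.951·0.061276) = 0.0028777/0.061151 = 0.0471.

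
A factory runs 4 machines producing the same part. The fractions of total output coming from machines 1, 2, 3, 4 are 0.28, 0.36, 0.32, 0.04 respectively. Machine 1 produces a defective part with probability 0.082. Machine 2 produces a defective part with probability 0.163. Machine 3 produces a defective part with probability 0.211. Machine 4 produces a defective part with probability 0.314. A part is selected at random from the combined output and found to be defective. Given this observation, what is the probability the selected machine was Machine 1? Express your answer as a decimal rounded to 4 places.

P(defective|M1) = 0.082; P(defective|M2) = 0.163; P(defective|M3) = 0.211; P(defective|M4) = 0.314.
Prior × likelihood for each source: 0.28·0.082=0.02296, 0.36·0.163=0.05868, 0.32·0.211=0.06752, 0.04·0.314=0.01256. Summing gives P(defective) = 0.16172.
P(Machine 1 | defective) = 0.02296 / 0.16172 = 0.1420.

Posterior probability ≈ 0.1420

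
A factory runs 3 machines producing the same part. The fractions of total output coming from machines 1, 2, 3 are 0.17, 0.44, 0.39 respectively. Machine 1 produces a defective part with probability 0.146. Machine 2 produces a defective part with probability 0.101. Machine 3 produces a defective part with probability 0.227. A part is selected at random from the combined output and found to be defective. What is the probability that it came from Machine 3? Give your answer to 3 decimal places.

P(defective|M1) = 0.146; P(defective|M2) = 0.101; P(defective|M3) = 0.227.
Prior × likelihood for each source: 0.17·0.146=0.02482, 0.44·0.101=0.04444, 0.39·0.227=0.08853. Summing gives P(defective) = 0.15779.
P(Machine 3 | defective) = 0.08853 / 0.15779 = 0.561.

Posterior probability ≈ 0.561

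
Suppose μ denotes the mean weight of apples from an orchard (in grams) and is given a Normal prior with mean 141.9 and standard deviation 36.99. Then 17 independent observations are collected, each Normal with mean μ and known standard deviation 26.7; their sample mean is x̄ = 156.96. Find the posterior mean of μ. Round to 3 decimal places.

With known σ, the Normal prior is conjugate. Weight on the data is w = (n/σ²)/(n/σ² + 1/τ₀²) = 0.0238466/(0.0238466+0.00073086) = 0.97026.
Posterior mean = w·x̄ + (1−w)·μ₀ = 0.97026·156.96 + 0.029737·141.9 = 156.512.

Posterior mean ≈ 156.512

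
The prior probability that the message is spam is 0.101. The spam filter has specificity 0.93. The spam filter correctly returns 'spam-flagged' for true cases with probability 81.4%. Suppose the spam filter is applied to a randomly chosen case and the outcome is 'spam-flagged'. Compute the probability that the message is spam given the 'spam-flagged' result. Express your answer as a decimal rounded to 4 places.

Write H for 'the message is spam'. Prior odds H:¬H = 0.101/0.899 = 0.11235. For the 'spam-flagged' outcome, the likelihood ratio is 0.814/0.07 = 11.629.
Posterior odds = 0.11235 × 11.629 = 1.3064, so P(H|E) = 1.3064/(1+1.3064) = 0.5664.

P(H | E) ≈ 0.5664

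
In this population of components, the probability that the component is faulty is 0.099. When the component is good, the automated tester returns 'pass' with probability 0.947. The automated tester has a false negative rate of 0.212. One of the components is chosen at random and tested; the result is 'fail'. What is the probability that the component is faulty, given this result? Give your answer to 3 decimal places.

P(H | E) ≈ 0.620

Let H be the event that the component is faulty. P(H) = 0.099, so P(¬H) = 0.901. With E the 'fail' result, P(E|H) = 0.788 and P(E|¬H) = 0.053.
P(E) = 0.788·0.099 + 0.053·0.901 = 0.078012 + 0.047753 = 0.12577.
By Bayes' theorem, P(H|E) = 0.078012 / 0.12577 = 0.620.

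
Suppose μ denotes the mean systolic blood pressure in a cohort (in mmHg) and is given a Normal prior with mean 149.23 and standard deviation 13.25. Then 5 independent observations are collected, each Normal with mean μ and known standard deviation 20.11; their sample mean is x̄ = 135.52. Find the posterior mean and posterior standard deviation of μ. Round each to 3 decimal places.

With known σ, the Normal prior is conjugate. Weight on the data is w = (n/σ²)/(n/σ² + 1/τ₀²) = 0.0123636/(0.0123636+0.00569598) = 0.68460.
Posterior mean = w·x̄ + (1−w)·μ₀ = 0.68460·135.52 + 0.31540·149.23 = 139.844. Posterior variance = 1/(0.0123636+0.00569598) = 55.3722, so SD = 7.441.

Posterior mean ≈ 139.844; posterior SD ≈ 7.441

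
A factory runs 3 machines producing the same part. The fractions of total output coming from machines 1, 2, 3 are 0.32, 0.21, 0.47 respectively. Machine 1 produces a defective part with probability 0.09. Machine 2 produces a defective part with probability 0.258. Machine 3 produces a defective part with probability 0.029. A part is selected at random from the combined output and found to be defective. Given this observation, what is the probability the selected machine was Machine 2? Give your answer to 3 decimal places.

P(defective|M1) = 0.09; P(defective|M2) = 0.258; P(defective|M3) = 0.029.
Prior × likelihood for each source: 0.32·0.09=0.02880, 0.21·0.258=0.05418, 0.47·0.029=0.01363. Summing gives P(defective) = 0.096610.
P(Machine 2 | defective) = 0.05418 / 0.096610 = 0.561.

Posterior probability ≈ 0.561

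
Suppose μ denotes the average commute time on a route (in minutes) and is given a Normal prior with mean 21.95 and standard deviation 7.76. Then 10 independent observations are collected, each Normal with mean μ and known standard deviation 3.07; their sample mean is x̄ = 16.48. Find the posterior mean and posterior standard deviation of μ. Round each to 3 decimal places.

Prior precision 1/τ₀² = 1/7.76² = 0.0166064; data precision n/σ² = 10/3.07² = 1.06102.
Posterior precision = 0.0166064 + 1.06102 = 1.07763, giving posterior SD = 1/√1.07763 = 0.963.
Posterior mean = (0.0166064·21.95 + 1.06102·16.48) / 1.07763 = 16.564.

Posterior mean ≈ 16.564; posterior SD ≈ 0.963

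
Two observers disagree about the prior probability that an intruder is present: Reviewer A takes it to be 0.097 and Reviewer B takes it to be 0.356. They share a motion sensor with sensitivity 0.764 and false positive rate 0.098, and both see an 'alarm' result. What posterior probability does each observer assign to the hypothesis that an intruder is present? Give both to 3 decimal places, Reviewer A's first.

Reviewer A: 0.456; Reviewer B: 0.812

P('+'|H) = 0.764, P('+'|¬H) = 0.098.
Reviewer A: numerator 0.764·0.097 = 0.074108; evidence = 0.074108+0.098·0.903 = 0.16260; posterior = 0.456.
Reviewer B: numerator 0.764·0.356 = 0.27198; evidence = 0.27198+0.098·0.644 = 0.33510; posterior = 0.812.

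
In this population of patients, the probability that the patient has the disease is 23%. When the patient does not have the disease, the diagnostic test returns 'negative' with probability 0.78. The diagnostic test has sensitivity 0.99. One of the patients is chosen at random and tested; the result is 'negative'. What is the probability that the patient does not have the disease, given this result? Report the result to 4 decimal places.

Write H for 'the patient has the disease'. Prior odds H:¬H = 0.23/0.77 = 0.29870. For the 'negative' outcome, the likelihood ratio is 0.01/0.78 = 0.012821.
Posterior odds = 0.29870 × 0.012821 = 0.0038295, so P(H|E) = 0.0038295/(1+0.0038295) = 0.0038. Then P(¬H|E) = 1 − 0.0038 = 0.9962.

P(¬H | E) ≈ 0.9962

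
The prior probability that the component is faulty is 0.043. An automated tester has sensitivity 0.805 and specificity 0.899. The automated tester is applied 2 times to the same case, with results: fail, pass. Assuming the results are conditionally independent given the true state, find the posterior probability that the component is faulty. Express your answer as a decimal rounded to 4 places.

Posterior P(H) ≈ 0.0721

Let H be the event that the component is faulty; start with P(H) = 0.043. P('fail'|H) = 0.805, P('fail'|¬H) = 0.101.
Update on result 1 ('fail'): P(H) ← 0.805·0.0430 / (0.805·0.0430 + 0.101·0.9570) = 0.034615/0.13127 = 0.2637.
Update on result 2 ('pass'): P(H) ← 0.195·0.2637 / (0.195·0.2637 + 0.899·0.7363) = 0.051419/0.71336 = 0.0721.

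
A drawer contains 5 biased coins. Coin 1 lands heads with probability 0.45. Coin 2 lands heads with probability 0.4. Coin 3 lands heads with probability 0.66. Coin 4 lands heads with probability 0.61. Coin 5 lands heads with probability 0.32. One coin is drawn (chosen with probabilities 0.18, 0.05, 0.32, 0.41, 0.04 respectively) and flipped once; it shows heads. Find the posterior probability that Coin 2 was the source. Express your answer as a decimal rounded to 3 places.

Tabulate prior·likelihood by source: [1] prior 0.18, lik 0.45, product 0.08100; [2] prior 0.05, lik 0.4, product 0.02000; [3] prior 0.32, lik 0.66, product 0.2112; [4] prior 0.41, lik 0.61, product 0.2501; [5] prior 0.04, lik 0.32, product 0.01280.
Normalizing constant = 0.57510; the posterior for Coin 2 is its product over the sum, 0.02000/0.57510 = 0.035.

Posterior probability ≈ 0.035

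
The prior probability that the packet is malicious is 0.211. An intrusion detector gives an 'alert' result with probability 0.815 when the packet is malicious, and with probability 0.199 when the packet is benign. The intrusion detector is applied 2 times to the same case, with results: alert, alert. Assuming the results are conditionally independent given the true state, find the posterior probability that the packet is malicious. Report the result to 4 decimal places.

Posterior P(H) ≈ 0.8177

With H the event that the packet is malicious, the joint likelihood of the observed sequence is P(data|H) = 0.815·0.815 = 0.66422 and P(data|¬H) = 0.199·0.199 = 0.039601.
Bayes: P(H|data) = 0.211·0.66422 / (0.211·0.66422 + 0.789·0.039601) = 0.14015/0.17140 = 0.8177.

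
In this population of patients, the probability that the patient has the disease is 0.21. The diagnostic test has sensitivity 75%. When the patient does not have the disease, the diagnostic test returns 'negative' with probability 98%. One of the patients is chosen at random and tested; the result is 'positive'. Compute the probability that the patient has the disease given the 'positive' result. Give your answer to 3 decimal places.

Let H be the event that the patient has the disease. P(H) = 0.21, so P(¬H) = 0.79. With E the 'positive' result, P(E|H) = 0.75 and P(E|¬H) = 0.02.
P(E) = 0.75·0.21 + 0.02·0.79 = 0.15750 + 0.015800 = 0.17330.
By Bayes' theorem, P(H|E) = 0.15750 / 0.17330 = 0.909.

P(H | E) ≈ 0.909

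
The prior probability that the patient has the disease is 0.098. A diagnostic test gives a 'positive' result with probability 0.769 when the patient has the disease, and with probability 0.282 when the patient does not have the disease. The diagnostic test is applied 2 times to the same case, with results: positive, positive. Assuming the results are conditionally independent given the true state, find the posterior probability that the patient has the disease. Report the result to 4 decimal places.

Posterior P(H) ≈ 0.4469

Let H be the event that the patient has the disease; start with P(H) = 0.098. P('positive'|H) = 0.769, P('positive'|¬H) = 0.282.
Update on result 1 ('positive'): P(H) ← 0.769·0.0980 / (0.769·0.0980 + 0.282·0.9020) = 0.075362/0.32973 = 0.2286.
Update on result 2 ('positive'): P(H) ← 0.769·0.2286 / (0.769·0.2286 + 0.282·0.7714) = 0.17576/0.39331 = 0.4469.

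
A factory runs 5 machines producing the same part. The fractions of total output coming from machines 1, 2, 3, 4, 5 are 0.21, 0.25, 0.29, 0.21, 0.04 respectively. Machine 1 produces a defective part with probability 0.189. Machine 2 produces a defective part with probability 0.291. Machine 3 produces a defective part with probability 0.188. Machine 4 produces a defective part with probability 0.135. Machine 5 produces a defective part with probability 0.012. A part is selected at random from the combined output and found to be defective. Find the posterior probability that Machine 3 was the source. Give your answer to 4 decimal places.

Tabulate prior·likelihood by source: [1] prior 0.21, lik 0.189, product 0.03969; [2] prior 0.25, lik 0.291, product 0.07275; [3] prior 0.29, lik 0.188, product 0.05452; [4] prior 0.21, lik 0.135, product 0.02835; [5] prior 0.04, lik 0.012, product 0.0004800.
Normalizing constant = 0.19579; the posterior for Machine 3 is its product over the sum, 0.05452/0.19579 = 0.2785.

Posterior probability ≈ 0.2785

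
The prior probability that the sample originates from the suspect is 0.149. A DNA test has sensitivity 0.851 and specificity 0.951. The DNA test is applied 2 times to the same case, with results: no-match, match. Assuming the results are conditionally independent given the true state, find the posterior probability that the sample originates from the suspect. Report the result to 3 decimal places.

Let H be the event that the sample originates from the suspect; start with P(H) = 0.149. P('match'|H) = 0.851, P('match'|¬H) = 0.049.
Update on result 1 ('no-match'): P(H) ← 0.149·0.1490 / (0.149·0.1490 + 0.951·0.8510) = 0.022201/0.83150 = 0.0267.
Update on result 2 ('match'): P(H) ← 0.851·0.0267 / (0.851·0.0267 + 0.049·0.9733) = 0.022722/0.070413 = 0.3227.

Posterior P(H) ≈ 0.323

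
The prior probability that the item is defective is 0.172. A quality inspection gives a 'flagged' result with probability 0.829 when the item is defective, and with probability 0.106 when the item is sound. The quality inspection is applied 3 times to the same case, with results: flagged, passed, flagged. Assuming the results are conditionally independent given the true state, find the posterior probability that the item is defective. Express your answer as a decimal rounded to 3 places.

Let H be the event that the item is defective; start with P(H) = 0.172. P('flagged'|H) = 0.829, P('flagged'|¬H) = 0.106.
Update on result 1 ('flagged'): P(H) ← 0.829·0.1720 / (0.829·0.1720 + 0.106·0.8280) = 0.14259/0.23036 = 0.6190.
Update on result 2 ('passed'): P(H) ← 0.171·0.6190 / (0.171·0.6190 + 0.894·0.3810) = 0.10585/0.44647 = 0.2371.
Update on result 3 ('flagged'): P(H) ← 0.829·0.2371 / (0.829·0.2371 + 0.106·0.7629) = 0.19654/0.27741 = 0.7085.

Posterior P(H) ≈ 0.708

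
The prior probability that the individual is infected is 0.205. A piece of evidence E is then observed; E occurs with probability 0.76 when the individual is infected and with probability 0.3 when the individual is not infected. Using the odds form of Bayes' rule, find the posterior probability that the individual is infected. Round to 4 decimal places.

Posterior probability ≈ 0.3951

Prior odds = 0.205/(1−0.205) = 0.25786. In log-odds, ln(0.25786) = -1.3553.
Add log likelihood ratio: ln(2.5333) = 0.92954.
Posterior log-odds = -0.42580, so posterior odds = exp(-0.42580) = 0.65325. Converting, P(H|E) = 0.65325/1.6532 = 0.3951.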